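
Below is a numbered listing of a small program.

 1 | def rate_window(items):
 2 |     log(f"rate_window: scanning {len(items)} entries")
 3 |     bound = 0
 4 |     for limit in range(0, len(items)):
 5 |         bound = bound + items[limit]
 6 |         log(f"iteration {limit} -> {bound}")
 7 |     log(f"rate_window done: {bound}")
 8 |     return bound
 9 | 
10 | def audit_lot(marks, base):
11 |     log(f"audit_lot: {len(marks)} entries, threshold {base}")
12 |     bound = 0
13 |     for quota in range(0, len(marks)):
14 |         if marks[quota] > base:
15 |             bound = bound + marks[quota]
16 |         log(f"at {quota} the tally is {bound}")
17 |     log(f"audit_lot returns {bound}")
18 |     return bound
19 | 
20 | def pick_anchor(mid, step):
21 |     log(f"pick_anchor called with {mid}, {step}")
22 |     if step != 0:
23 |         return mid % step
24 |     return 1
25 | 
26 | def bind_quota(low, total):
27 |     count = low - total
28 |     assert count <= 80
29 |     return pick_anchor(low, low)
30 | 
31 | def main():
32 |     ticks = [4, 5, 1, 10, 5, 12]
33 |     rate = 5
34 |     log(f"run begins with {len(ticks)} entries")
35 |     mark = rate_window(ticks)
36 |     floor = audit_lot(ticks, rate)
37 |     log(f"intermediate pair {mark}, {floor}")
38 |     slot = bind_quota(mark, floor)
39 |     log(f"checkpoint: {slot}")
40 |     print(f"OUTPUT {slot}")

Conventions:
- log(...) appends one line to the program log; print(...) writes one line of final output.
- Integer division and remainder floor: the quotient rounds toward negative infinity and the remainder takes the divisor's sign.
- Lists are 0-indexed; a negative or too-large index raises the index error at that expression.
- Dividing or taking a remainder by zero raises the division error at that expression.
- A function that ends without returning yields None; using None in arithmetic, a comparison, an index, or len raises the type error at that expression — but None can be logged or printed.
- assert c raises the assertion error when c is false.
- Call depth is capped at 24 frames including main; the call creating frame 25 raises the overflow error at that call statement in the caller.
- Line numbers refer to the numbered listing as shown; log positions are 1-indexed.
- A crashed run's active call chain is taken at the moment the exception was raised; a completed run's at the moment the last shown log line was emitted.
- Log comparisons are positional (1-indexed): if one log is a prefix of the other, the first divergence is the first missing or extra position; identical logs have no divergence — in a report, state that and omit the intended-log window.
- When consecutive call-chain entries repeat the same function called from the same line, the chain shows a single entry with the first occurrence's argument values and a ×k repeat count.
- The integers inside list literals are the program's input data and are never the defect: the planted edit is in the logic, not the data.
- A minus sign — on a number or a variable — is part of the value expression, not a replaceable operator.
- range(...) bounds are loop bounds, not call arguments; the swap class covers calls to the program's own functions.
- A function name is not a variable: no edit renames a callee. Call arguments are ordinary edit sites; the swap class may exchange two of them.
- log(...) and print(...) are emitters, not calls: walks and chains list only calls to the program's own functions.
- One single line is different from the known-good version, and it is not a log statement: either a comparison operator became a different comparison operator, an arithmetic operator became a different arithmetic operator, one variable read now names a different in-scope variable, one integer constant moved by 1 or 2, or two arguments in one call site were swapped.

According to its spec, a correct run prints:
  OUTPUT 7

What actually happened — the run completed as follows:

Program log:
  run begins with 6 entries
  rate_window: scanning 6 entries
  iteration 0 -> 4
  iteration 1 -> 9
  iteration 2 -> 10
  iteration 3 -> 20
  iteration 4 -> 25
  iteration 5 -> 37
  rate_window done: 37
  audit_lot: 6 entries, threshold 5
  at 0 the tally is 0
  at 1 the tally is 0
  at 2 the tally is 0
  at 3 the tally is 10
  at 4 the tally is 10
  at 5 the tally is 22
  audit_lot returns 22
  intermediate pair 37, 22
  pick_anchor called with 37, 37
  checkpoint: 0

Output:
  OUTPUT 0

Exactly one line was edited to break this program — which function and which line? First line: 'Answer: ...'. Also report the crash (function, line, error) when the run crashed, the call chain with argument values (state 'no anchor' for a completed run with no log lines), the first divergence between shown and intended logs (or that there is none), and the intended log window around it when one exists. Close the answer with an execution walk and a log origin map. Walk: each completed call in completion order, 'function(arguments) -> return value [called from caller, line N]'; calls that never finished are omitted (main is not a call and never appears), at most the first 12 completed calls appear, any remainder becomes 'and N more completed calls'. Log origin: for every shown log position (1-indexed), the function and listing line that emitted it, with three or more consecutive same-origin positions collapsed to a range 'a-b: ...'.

Answer: the defect is in bind_quota at line 29.
Key fact: Position 19 is the first bad log line: 'pick_anchor called with 37, 37' should read 'pick_anchor called with 37, 15'.
Call chain: main.
First divergence: position 19 — shown 'pick_anchor called with 37, 37', intended 'pick_anchor called with 37, 15'.
Intended log window:
  17: audit_lot returns 22
  18: intermediate pair 37, 22
  19: pick_anchor called with 37, 15
  20: checkpoint: 7
Execution walk:
  rate_window([4, 5, 1, 10, 5, 12]) -> 37  [called from main, line 35]
  audit_lot([4, 5, 1, 10, 5, 12], 5) -> 22  [called from main, line 36]
  pick_anchor(37, 37) -> 0  [called from bind_quota, line 29]
  bind_quota(37, 22) -> 0  [called from main, line 38]
Log origins:
  1: from main, line 34
  2: from rate_window, line 2
  3-8: from rate_window, line 6
  9: from rate_window, line 7
  10: from audit_lot, line 11
  11-16: from audit_lot, line 16
  17: from audit_lot, line 17
  18: from main, line 37
  19: from pick_anchor, line 21
  20: from main, line 39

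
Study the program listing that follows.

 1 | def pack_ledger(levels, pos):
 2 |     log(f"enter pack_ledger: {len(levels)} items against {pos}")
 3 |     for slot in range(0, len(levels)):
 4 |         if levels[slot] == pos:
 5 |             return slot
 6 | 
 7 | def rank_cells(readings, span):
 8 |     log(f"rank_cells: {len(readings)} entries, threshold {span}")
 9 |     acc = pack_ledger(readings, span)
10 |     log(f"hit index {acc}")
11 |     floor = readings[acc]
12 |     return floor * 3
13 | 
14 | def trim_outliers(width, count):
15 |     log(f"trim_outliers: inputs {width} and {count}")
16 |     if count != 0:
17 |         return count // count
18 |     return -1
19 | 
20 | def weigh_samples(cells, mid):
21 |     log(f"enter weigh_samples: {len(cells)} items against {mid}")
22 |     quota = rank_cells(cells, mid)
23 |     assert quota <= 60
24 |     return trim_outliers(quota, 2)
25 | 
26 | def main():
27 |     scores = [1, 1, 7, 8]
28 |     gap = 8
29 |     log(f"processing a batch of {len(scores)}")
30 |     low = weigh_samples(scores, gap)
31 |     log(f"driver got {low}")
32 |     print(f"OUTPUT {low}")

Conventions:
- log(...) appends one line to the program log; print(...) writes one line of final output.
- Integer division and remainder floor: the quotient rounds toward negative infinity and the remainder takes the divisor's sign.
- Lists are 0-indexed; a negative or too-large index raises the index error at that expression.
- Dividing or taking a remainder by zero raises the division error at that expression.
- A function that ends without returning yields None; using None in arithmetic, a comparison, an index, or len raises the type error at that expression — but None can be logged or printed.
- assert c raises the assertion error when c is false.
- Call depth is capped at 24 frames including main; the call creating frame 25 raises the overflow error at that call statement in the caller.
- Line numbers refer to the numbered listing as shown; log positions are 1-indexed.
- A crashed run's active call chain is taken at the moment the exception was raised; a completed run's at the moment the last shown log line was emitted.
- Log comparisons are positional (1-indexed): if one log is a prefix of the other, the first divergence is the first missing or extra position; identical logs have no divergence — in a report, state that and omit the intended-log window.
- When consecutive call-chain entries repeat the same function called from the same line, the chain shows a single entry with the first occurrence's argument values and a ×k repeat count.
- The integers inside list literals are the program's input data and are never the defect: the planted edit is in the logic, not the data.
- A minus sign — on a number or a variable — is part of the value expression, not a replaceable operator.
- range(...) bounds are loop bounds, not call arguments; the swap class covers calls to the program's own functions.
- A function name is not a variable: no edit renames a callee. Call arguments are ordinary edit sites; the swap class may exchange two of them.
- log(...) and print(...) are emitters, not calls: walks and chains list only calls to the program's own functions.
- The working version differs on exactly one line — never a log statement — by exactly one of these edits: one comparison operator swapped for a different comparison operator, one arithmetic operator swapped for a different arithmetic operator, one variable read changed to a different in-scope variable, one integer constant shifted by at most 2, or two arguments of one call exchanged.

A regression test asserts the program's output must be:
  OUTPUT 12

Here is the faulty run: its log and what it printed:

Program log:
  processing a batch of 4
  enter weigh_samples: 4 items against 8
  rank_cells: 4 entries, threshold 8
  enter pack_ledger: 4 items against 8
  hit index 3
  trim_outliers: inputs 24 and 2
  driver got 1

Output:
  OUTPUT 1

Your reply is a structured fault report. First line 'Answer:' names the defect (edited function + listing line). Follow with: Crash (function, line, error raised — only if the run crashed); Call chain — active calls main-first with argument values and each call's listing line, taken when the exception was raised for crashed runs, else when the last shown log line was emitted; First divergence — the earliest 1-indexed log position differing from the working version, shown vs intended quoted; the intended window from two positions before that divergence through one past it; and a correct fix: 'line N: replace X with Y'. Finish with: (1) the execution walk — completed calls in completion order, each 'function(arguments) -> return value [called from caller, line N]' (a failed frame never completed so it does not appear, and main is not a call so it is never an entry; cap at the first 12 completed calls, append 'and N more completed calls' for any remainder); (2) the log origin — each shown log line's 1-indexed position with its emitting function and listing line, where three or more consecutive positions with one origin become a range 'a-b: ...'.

Answer: the defect is in trim_outliers at line 17.
Core observation: Log line 7 is where behavior first shows: 'driver got 1' appears instead of 'driver got 12'.
Call chain: main.
First divergence: position 7 — shown 'driver got 1', intended 'driver got 12'.
Intended log window:
  5: hit index 3
  6: trim_outliers: inputs 24 and 2
  7: driver got 12
Execution walk:
  pack_ledger([1, 1, 7, 8], 8) -> 3  [called from rank_cells, line 9]
  rank_cells([1, 1, 7, 8], 8) -> 24  [called from weigh_samples, line 22]
  trim_outliers(24, 2) -> 1  [called from weigh_samples, line 24]
  weigh_samples([1, 1, 7, 8], 8) -> 1  [called from main, line 30]
Log line origins:
  1: from main, line 29
  2: from weigh_samples, line 21
  3: from rank_cells, line 8
  4: from pack_ledger, line 2
  5: from rank_cells, line 10
  6: from trim_outliers, line 15
  7: from main, line 31
A correct fix: line 17: replace `count // count` with `width // count`.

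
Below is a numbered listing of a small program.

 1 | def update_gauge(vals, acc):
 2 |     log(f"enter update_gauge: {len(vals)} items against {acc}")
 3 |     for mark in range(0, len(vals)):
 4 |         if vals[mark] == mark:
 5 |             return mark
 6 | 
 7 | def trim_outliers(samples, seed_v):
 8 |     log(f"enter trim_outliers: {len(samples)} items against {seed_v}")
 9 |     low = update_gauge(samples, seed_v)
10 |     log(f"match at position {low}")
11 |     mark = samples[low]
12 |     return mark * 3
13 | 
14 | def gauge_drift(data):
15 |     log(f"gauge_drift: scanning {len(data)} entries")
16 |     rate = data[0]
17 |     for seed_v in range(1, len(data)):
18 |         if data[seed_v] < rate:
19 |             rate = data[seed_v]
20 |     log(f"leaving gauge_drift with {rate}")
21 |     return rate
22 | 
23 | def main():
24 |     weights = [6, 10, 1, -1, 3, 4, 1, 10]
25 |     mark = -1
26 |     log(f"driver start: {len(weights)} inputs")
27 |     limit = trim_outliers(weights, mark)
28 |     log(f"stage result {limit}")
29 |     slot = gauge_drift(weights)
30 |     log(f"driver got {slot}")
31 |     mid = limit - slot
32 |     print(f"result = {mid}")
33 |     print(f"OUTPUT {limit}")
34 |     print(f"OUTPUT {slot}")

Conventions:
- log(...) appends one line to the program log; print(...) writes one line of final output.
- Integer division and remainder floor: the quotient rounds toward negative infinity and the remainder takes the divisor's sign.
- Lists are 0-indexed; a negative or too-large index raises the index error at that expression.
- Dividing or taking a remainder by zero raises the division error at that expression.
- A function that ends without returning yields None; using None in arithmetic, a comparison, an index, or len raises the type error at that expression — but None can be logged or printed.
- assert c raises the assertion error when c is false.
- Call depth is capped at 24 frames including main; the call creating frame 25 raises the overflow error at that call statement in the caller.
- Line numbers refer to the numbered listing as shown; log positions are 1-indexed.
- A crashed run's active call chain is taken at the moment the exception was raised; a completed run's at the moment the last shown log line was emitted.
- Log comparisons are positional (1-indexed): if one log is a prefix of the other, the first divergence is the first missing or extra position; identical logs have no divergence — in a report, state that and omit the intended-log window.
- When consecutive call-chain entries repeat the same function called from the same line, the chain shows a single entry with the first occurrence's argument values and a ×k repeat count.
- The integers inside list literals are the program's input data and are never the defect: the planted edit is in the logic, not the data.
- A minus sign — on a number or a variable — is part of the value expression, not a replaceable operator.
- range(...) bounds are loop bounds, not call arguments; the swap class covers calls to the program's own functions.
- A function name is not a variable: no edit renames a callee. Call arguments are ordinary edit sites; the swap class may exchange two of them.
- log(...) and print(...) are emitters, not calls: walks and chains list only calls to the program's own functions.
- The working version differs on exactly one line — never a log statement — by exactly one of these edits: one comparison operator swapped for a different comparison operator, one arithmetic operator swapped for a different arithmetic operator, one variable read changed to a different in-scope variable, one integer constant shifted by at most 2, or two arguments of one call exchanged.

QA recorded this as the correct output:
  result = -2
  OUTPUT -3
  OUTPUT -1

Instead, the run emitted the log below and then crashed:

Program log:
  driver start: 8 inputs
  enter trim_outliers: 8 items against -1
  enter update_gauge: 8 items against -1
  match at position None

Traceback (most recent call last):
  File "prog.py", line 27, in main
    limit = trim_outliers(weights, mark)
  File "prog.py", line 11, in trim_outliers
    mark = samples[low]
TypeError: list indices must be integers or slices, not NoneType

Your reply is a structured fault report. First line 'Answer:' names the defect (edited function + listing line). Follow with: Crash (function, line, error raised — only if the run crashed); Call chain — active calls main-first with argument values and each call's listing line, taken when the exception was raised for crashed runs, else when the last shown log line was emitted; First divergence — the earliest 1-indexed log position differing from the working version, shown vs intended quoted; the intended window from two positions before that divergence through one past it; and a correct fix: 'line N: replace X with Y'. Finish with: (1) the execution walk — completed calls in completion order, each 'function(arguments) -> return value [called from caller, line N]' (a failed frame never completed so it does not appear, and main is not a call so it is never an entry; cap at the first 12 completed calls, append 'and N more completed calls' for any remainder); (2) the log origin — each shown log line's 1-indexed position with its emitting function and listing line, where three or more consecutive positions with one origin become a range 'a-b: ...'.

Answer: the defect is in update_gauge at line 4.
Core observation: Everything matches until log position 4, which reads 'match at position None' in place of 'match at position 3'.
Crash: trim_outliers, line 11, TypeError.
Call chain: main -> trim_outliers([6, 10, 1, -1, 3, 4, 1, 10], -1) (called at line 27).
First divergence: at position 4 the run shows 'match at position None' where the working version logs 'match at position 3'.
Intended log window:
  2: enter trim_outliers: 8 items against -1
  3: enter update_gauge: 8 items against -1
  4: match at position 3
  5: stage result -3
Execution walk:
  update_gauge([6, 10, 1, -1, 3, 4, 1, 10], -1) -> None  [called from trim_outliers, line 9]
Log origins:
  1: logged in main at line 26
  2: logged in trim_outliers at line 8
  3: logged in update_gauge at line 2
  4: logged in trim_outliers at line 10
A correct fix: line 4: replace `vals[mark] == mark` with `vals[mark] == acc`.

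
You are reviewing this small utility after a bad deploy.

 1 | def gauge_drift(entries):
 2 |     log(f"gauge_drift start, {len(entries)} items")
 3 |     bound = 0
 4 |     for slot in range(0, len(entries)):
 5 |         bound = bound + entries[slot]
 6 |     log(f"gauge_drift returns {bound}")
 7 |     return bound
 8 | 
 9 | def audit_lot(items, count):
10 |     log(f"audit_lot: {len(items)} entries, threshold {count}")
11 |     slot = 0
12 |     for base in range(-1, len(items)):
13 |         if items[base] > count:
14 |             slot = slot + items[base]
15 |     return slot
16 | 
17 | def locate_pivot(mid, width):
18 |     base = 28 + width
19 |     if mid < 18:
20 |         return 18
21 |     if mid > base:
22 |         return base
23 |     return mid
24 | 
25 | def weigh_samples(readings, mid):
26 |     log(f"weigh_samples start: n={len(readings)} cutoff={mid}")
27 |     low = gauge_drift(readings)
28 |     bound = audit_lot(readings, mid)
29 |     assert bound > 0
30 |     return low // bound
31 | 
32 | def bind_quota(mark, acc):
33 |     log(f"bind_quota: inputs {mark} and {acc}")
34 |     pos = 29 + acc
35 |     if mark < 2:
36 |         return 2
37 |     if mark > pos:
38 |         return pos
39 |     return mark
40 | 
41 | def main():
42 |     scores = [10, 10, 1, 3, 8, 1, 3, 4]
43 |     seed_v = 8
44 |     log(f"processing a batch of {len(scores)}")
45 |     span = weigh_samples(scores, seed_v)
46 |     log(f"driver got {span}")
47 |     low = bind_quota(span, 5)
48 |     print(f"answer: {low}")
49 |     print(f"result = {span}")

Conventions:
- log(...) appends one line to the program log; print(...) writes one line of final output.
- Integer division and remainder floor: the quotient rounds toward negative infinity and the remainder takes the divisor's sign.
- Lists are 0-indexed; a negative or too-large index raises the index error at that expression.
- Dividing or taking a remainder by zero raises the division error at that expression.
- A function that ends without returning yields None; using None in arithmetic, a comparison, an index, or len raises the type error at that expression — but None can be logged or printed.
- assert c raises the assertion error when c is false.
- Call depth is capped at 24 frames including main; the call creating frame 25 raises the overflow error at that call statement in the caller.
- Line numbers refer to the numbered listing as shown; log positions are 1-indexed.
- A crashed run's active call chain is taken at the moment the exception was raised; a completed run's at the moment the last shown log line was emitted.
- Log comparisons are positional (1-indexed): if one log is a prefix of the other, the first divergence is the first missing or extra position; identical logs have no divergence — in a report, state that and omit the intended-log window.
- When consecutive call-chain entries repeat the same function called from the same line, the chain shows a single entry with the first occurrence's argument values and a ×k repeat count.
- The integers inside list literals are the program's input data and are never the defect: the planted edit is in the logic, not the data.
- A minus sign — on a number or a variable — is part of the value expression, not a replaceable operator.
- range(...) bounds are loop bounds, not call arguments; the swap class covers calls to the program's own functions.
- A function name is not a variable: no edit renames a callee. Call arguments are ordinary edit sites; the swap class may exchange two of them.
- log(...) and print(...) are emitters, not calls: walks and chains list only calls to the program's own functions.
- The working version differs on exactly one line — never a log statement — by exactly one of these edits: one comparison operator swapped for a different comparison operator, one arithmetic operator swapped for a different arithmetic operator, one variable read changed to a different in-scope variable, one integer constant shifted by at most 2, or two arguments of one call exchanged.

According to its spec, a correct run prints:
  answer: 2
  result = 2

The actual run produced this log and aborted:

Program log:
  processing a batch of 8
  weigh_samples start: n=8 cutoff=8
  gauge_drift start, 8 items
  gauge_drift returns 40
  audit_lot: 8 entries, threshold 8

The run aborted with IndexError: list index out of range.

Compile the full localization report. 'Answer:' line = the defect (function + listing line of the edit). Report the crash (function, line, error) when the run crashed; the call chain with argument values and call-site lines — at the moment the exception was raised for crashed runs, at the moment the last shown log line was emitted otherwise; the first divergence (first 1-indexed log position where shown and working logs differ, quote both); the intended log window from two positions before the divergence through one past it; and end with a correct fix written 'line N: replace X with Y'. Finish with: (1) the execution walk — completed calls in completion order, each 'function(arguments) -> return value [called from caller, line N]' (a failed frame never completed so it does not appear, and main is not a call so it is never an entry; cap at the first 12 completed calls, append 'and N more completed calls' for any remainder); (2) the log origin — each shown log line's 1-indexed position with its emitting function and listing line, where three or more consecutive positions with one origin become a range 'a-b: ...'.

Answer: the defect is in audit_lot at line 12.
The tell: After 5 matching log lines the faulty run goes silent, while the working version continues with 'driver got 2'.
Crash: audit_lot, line 13, IndexError.
Call chain: main -> weigh_samples([10, 10, 1, 3, 8, 1, 3, 4], 8) (called at line 45) -> audit_lot([10, 10, 1, 3, 8, 1, 3, 4], 8) (called at line 28).
First divergence: position 6 — after 5 matching lines the faulty run goes silent; intended next line 'driver got 2'.
Intended log window:
  4: gauge_drift returns 40
  5: audit_lot: 8 entries, threshold 8
  6: driver got 2
  7: bind_quota: inputs 2 and 5
Execution walk:
  gauge_drift([10, 10, 1, 3, 8, 1, 3, 4]) -> 40  [called from weigh_samples, line 27]
Log origin:
  1: emitted by main (line 44)
  2: emitted by weigh_samples (line 26)
  3: emitted by gauge_drift (line 2)
  4: emitted by gauge_drift (line 6)
  5: emitted by audit_lot (line 10)
A correct fix: line 12: replace `-1` with `0`.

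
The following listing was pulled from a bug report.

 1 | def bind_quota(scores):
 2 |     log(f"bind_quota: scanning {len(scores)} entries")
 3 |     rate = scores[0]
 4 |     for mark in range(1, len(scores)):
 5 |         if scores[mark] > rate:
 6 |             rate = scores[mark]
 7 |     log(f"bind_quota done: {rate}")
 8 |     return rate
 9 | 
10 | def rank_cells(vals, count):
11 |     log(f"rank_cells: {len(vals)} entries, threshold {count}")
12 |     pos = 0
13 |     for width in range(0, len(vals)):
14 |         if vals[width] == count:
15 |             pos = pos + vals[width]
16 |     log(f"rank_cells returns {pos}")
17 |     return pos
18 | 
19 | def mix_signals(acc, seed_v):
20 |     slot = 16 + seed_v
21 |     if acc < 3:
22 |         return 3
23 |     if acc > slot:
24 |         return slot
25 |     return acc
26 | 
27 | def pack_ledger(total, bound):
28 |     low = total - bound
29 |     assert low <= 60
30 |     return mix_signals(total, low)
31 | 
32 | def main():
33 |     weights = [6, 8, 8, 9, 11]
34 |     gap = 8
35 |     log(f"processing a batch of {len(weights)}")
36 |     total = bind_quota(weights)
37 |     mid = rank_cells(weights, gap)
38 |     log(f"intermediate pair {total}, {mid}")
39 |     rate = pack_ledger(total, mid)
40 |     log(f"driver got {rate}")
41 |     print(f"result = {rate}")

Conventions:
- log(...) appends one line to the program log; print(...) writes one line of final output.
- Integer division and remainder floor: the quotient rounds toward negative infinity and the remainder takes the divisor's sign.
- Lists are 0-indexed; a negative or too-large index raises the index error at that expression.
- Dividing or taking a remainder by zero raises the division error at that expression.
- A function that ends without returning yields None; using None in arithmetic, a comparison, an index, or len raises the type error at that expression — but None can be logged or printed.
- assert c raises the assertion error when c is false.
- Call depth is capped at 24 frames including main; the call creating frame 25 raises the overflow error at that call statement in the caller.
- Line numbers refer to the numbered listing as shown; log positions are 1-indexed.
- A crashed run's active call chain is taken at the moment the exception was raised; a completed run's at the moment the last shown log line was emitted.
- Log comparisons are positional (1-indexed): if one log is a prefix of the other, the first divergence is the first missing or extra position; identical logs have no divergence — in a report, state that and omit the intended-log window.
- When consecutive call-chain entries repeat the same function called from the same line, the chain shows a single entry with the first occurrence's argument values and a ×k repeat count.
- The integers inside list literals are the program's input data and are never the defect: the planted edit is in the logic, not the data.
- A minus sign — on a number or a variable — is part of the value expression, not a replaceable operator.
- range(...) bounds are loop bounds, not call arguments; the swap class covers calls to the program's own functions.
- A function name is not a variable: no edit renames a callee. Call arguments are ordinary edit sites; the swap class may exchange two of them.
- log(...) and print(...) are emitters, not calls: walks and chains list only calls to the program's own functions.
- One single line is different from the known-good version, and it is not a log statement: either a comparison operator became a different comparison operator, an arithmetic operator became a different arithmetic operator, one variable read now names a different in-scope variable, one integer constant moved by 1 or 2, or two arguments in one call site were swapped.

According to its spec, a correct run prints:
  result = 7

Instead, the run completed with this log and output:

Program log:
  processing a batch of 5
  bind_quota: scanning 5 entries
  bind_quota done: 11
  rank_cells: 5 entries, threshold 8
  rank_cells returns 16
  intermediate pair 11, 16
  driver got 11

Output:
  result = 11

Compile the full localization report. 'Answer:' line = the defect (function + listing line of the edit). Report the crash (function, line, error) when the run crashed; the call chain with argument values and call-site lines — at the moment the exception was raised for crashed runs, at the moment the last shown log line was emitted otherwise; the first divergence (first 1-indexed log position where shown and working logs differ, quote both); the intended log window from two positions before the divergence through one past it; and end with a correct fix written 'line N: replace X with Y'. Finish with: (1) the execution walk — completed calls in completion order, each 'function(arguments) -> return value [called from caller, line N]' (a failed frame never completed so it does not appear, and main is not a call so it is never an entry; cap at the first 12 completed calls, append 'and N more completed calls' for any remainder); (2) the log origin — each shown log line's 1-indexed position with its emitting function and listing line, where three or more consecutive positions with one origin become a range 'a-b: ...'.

Answer: the defect is in rank_cells at line 14.
Key observation: The earliest visible damage is log position 5 — 'rank_cells returns 16' rather than the intended 'rank_cells returns 20'.
Call chain: main.
First divergence: at position 5 the run shows 'rank_cells returns 16' where the working version logs 'rank_cells returns 20'.
Intended log window:
  3: bind_quota done: 11
  4: rank_cells: 5 entries, threshold 8
  5: rank_cells returns 20
  6: intermediate pair 11, 20
Execution walk:
  bind_quota([6, 8, 8, 9, 11]) -> 11  [called from main, line 36]
  rank_cells([6, 8, 8, 9, 11], 8) -> 16  [called from main, line 37]
  mix_signals(11, -5) -> 11  [called from pack_ledger, line 30]
  pack_ledger(11, 16) -> 11  [called from main, line 39]
Log origin:
  1: from main, line 35
  2: from bind_quota, line 2
  3: from bind_quota, line 7
  4: from rank_cells, line 11
  5: from rank_cells, line 16
  6: from main, line 38
  7: from main, line 40
A correct fix: line 14: replace `==` with `>`.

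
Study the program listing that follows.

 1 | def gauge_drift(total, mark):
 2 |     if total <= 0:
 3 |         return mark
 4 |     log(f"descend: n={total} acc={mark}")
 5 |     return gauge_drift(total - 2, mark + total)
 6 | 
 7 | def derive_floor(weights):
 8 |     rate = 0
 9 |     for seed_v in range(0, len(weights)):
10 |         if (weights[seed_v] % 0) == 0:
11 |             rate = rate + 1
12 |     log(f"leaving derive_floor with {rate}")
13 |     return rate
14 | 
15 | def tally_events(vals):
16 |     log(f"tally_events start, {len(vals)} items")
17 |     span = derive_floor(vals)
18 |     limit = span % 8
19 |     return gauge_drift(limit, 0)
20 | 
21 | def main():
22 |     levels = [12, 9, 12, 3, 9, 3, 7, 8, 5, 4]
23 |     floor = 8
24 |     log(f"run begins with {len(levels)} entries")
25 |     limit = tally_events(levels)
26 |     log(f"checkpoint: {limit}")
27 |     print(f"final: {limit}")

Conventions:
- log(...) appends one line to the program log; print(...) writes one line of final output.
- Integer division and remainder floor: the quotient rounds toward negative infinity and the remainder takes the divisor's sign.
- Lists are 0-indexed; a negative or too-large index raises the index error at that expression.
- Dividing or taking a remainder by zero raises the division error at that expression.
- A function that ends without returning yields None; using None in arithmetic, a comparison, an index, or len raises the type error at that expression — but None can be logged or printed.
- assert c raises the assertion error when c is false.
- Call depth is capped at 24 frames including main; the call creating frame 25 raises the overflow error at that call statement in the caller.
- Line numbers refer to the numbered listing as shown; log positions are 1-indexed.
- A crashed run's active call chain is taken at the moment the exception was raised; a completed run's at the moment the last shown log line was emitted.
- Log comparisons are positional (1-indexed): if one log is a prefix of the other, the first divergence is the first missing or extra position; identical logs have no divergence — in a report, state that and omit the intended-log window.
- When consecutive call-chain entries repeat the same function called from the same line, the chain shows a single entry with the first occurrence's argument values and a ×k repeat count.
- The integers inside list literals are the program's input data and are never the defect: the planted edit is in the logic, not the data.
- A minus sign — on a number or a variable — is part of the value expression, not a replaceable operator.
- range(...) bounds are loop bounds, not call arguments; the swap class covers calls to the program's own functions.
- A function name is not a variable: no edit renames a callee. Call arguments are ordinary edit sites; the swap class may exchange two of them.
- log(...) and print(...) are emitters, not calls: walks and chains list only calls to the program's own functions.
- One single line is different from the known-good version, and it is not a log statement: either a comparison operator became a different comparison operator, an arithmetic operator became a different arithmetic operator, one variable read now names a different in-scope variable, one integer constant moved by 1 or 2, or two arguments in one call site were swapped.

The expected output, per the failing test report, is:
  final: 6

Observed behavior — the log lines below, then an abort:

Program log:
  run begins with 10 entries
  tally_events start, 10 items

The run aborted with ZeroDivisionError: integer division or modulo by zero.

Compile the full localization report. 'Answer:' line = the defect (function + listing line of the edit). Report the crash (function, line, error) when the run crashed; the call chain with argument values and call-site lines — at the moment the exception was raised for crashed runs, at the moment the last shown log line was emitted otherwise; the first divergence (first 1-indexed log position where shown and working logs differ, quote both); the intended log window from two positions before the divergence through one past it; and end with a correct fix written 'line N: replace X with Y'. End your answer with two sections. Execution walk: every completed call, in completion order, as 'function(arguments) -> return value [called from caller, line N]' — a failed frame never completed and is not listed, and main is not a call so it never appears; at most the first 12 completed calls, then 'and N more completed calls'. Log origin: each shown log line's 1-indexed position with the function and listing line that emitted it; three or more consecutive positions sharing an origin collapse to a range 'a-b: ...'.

Answer: the defect is in derive_floor at line 10.
Core observation: After 2 matching log lines the faulty run goes silent, while the working version continues with 'leaving derive_floor with 4'.
Crash: derive_floor, line 10, ZeroDivisionError.
Call chain: main -> tally_events([12, 9, 12, 3, 9, 3, 7, 8, 5, 4]) (called at line 25) -> derive_floor([12, 9, 12, 3, 9, 3, 7, 8, 5, 4]) (called at line 17).
First divergence: position 3 — the faulty run's log ends after 2 lines; the working version continues with 'leaving derive_floor with 4'.
Intended log window:
  1: run begins with 10 entries
  2: tally_events start, 10 items
  3: leaving derive_floor with 4
  4: descend: n=4 acc=0
Execution walk:
  (no call completed)
Log origins:
  1: emitted by main (line 24)
  2: emitted by tally_events (line 16)
A correct fix: line 10: replace `weights[seed_v] % 0` with `weights[seed_v] % 2`.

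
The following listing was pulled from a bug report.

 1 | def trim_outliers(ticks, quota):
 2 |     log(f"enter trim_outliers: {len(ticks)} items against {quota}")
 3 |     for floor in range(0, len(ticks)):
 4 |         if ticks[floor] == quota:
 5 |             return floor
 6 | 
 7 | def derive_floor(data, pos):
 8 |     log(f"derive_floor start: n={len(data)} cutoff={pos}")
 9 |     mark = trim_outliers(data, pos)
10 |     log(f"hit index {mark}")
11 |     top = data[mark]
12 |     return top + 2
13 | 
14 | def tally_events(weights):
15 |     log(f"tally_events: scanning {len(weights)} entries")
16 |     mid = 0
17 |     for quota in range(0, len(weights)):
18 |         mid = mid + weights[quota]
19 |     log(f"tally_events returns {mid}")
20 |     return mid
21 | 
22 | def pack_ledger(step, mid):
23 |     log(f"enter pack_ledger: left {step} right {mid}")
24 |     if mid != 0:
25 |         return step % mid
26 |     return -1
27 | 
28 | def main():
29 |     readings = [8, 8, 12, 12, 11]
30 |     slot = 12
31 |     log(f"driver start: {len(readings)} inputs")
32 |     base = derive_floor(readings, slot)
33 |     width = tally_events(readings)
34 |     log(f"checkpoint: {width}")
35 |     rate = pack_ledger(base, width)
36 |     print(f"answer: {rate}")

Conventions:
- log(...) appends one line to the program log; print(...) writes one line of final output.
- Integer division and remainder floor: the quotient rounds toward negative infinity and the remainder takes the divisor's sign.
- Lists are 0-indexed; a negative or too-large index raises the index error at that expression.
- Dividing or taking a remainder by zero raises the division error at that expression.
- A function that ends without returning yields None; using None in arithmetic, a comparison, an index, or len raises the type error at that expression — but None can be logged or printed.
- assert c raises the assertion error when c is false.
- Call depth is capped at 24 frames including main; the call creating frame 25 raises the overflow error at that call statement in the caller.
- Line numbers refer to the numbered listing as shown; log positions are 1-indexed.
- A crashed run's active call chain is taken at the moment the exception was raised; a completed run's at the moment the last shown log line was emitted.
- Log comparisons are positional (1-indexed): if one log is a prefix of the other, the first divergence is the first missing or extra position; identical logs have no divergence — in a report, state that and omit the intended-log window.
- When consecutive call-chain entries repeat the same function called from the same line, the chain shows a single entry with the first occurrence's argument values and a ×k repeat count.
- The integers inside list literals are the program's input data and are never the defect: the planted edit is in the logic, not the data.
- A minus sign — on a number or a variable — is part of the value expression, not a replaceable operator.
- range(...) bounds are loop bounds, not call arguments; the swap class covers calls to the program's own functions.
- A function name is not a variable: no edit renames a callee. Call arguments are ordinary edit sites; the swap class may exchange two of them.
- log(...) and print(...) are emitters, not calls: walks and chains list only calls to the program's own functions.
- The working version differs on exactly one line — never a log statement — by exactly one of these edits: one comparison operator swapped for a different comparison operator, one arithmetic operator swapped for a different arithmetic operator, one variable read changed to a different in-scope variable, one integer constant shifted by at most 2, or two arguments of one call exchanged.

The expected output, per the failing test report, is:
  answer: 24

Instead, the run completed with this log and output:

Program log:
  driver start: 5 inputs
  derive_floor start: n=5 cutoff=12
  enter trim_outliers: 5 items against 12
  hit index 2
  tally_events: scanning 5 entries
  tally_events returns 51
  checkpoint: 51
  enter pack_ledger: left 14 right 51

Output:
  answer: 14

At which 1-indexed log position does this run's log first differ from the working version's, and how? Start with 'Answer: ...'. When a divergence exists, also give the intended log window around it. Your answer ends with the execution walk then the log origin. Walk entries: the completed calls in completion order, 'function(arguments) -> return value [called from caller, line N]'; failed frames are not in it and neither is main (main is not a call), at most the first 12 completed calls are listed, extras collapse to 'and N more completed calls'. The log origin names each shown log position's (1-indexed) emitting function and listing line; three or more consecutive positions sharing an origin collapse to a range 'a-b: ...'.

Answer: position 8 — the shown line 'enter pack_ledger: left 14 right 51' should read 'enter pack_ledger: left 24 right 51'.
Intended log window:
  6: tally_events returns 51
  7: checkpoint: 51
  8: enter pack_ledger: left 24 right 51
Execution walk:
  trim_outliers([8, 8, 12, 12, 11], 12) -> 2  [called from derive_floor, line 9]
  derive_floor([8, 8, 12, 12, 11], 12) -> 14  [called from main, line 32]
  tally_events([8, 8, 12, 12, 11]) -> 51  [called from main, line 33]
  pack_ledger(14, 51) -> 14  [called from main, line 35]
Origin of each log line:
  1: from main, line 31
  2: from derive_floor, line 8
  3: from trim_outliers, line 2
  4: from derive_floor, line 10
  5: from tally_events, line 15
  6: from tally_events, line 19
  7: from main, line 34
  8: from pack_ledger, line 23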